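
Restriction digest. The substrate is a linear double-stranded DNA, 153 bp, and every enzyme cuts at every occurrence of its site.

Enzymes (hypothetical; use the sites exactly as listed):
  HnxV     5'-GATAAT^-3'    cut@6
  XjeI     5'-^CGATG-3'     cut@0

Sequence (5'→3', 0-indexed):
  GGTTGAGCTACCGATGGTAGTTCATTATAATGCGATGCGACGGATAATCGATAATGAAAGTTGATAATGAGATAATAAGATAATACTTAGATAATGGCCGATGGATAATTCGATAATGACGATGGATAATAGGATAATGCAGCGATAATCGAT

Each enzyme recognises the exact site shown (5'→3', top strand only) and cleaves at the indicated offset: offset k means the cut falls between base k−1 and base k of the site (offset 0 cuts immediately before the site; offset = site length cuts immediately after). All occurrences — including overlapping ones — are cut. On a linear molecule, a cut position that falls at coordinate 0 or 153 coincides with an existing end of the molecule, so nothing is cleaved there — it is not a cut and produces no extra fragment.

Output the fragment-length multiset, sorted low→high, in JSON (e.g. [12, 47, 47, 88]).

Scan for sites:
  HnxV (GATAAT, off=6): starts [42, 49, 62, 70, 78, 89, 103, 111, 124, 132, 143] → cuts [48, 55, 68, 76, 84, 95, 109, 117, 130, 138, 149]
  XjeI (CGATG, off=0): starts [11, 32, 98, 119] → cuts [11, 32, 98, 119]

Pooled cuts: [11, 32, 48, 55, 68, 76, 84, 95, 98, 109, 117, 119, 130, 138, 149]

Fragment lengths:
  [0,11): 11 bp
  [11,32): 21 bp
  [32,48): 16 bp
  [48,55): 7 bp
  [55,68): 13 bp
  [68,76): 8 bp
  [76,84): 8 bp
  [84,95): 11 bp
  [95,98): 3 bp
  [98,109): 11 bp
  [109,117): 8 bp
  [117,119): 2 bp
  [119,130): 11 bp
  [130,138): 8 bp
  [138,149): 11 bp
  [149,153): 4 bp

[2,3,4,7,8,8,8,8,11,11,11,11,11,13,16,21]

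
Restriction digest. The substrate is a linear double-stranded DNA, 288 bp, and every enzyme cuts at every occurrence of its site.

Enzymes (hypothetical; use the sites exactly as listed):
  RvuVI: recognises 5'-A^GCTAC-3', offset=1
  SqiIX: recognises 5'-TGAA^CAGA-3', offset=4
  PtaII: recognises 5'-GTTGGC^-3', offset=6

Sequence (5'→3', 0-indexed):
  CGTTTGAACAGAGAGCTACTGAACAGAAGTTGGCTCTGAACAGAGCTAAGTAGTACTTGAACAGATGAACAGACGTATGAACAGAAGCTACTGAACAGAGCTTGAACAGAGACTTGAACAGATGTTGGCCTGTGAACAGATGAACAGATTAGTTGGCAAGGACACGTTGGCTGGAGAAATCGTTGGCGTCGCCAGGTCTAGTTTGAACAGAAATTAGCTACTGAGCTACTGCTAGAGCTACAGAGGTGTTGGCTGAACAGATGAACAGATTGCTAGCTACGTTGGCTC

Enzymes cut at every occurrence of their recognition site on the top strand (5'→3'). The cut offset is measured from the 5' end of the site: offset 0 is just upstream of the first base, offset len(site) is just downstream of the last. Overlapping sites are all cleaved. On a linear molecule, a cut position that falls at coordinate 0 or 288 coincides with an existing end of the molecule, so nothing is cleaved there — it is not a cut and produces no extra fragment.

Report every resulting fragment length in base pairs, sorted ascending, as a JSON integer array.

[2,4,5,6,6,7,8,8,8,8,8,9,9,9,10,11,11,11,11,12,12,12,13,14,16,17,20,21]

Scan for sites:
  RvuVI (AGCTAC, off=1): starts [13, 85, 215, 223, 235, 274] → cuts [14, 86, 216, 224, 236, 275]
  SqiIX (TGAACAGA, off=4): starts [4, 19, 36, 57, 65, 77, 91, 102, 114, 132, 140, 203, 253, 261] → cuts [8, 23, 40, 61, 69, 81, 95, 106, 118, 136, 144, 207, 257, 265]
  PtaII (GTTGGC, off=6): starts [28, 123, 151, 165, 181, 247, 280] → cuts [34, 129, 157, 171, 187, 253, 286]

All cut coordinates (distinct, sorted): [8, 14, 23, 34, 40, 61, 69, 81, 86, 95, 106, 118, 129, 136, 144, 157, 171, 187, 207, 216, 224, 236, 253, 257, 265, 275, 286]

Fragment lengths:
  [0,8): 8 bp
  [8,14): 6 bp
  [14,23): 9 bp
  [23,34): 11 bp
  [34,40): 6 bp
  [40,61): 21 bp
  [61,69): 8 bp
  [69,81): 12 bp
  [81,86): 5 bp
  [86,95): 9 bp
  [95,106): 11 bp
  [106,118): 12 bp
  [118,129): 11 bp
  [129,136): 7 bp
  [136,144): 8 bp
  [144,157): 13 bp
  [157,171): 14 bp
  [171,187): 16 bp
  [187,207): 20 bp
  [207,216): 9 bp
  [216,224): 8 bp
  [224,236): 12 bp
  [236,253): 17 bp
  [253,257): 4 bp
  [257,265): 8 bp
  [265,275): 10 bp
  [275,286): 11 bp
  [286,288): 2 bp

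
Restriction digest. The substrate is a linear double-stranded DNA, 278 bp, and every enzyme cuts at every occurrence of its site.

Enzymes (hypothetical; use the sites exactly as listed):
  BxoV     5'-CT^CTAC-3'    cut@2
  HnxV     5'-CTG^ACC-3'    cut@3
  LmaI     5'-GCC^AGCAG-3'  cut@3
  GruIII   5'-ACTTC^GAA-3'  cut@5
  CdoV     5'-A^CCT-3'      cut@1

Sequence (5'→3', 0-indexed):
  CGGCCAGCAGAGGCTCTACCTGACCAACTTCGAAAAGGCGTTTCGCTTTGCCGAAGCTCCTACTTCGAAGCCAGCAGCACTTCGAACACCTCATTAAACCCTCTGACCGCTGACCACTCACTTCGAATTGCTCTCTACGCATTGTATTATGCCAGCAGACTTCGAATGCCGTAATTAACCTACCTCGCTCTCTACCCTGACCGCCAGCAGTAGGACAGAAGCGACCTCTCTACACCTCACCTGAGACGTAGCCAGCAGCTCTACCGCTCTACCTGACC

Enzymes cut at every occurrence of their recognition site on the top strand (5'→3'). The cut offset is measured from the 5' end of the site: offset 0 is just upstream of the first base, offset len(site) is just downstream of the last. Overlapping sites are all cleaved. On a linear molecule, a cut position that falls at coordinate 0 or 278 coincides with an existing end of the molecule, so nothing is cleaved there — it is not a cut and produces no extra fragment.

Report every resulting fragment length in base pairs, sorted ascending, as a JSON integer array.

Per-enzyme occurrences:
  BxoV CTCTAC/2: at [13, 132, 189, 227, 258, 266] ⇒ [15, 134, 191, 229, 260, 268]
  HnxV CTGACC/3: at [19, 102, 109, 196, 272] ⇒ [22, 105, 112, 199, 275]
  LmaI GCCAGCAG/3: at [2, 69, 150, 202, 250] ⇒ [5, 72, 153, 205, 253]
  GruIII ACTTCGAA/5: at [26, 61, 78, 119, 158] ⇒ [31, 66, 83, 124, 163]
  CdoV ACCT/1: at [17, 87, 177, 181, 223, 233, 238, 270] ⇒ [18, 88, 178, 182, 224, 234, 239, 271]

Pooled cuts: [5, 15, 18, 22, 31, 66, 72, 83, 88, 105, 112, 124, 134, 153, 163, 178, 182, 191, 199, 205, 224, 229, 234, 239, 253, 260, 268, 271, 275]

Fragment lengths:
  [0,5): 5 bp
  [5,15): 10 bp
  [15,18): 3 bp
  [18,22): 4 bp
  [22,31): 9 bp
  [31,66): 35 bp
  [66,72): 6 bp
  [72,83): 11 bp
  [83,88): 5 bp
  [88,105): 17 bp
  [105,112): 7 bp
  [112,124): 12 bp
  [124,134): 10 bp
  [134,153): 19 bp
  [153,163): 10 bp
  [163,178): 15 bp
  [178,182): 4 bp
  [182,191): 9 bp
  [191,199): 8 bp
  [199,205): 6 bp
  [205,224): 19 bp
  [224,229): 5 bp
  [229,234): 5 bp
  [234,239): 5 bp
  [239,253): 14 bp
  [253,260): 7 bp
  [260,268): 8 bp
  [268,271): 3 bp
  [271,275): 4 bp
  [275,278): 3 bp

[3,3,3,4,4,4,5,5,5,5,5,6,6,7,7,8,8,9,9,10,10,10,11,12,14,15,17,19,19,35]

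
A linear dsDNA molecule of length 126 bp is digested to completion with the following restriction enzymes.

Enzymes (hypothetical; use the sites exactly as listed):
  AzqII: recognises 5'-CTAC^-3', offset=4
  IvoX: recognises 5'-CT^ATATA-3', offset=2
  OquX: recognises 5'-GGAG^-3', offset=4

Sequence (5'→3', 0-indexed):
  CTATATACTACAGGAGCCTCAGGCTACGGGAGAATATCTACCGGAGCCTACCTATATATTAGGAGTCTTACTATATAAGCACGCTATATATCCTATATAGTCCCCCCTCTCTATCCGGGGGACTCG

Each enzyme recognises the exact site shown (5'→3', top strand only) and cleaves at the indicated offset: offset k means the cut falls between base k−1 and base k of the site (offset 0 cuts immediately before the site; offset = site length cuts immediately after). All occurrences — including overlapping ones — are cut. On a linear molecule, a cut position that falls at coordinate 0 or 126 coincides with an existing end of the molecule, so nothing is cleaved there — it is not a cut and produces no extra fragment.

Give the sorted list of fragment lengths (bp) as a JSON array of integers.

Per-enzyme occurrences:
  AzqII CTAC/4: at [7, 23, 37, 47] ⇒ [11, 27, 41, 51]
  IvoX CTATATA/2: at [0, 51, 70, 83, 92] ⇒ [2, 53, 72, 85, 94]
  OquX GGAG/4: at [12, 28, 42, 61] ⇒ [16, 32, 46, 65]

Pooled cuts: [2, 11, 16, 27, 32, 41, 46, 51, 53, 65, 72, 85, 94]

Fragments:
  [0,2): 2 bp
  [2,11): 9 bp
  [11,16): 5 bp
  [16,27): 11 bp
  [27,32): 5 bp
  [32,41): 9 bp
  [41,46): 5 bp
  [46,51): 5 bp
  [51,53): 2 bp
  [53,65): 12 bp
  [65,72): 7 bp
  [72,85): 13 bp
  [85,94): 9 bp
  [94,126): 32 bp

[2,2,5,5,5,5,7,9,9,9,11,12,13,32]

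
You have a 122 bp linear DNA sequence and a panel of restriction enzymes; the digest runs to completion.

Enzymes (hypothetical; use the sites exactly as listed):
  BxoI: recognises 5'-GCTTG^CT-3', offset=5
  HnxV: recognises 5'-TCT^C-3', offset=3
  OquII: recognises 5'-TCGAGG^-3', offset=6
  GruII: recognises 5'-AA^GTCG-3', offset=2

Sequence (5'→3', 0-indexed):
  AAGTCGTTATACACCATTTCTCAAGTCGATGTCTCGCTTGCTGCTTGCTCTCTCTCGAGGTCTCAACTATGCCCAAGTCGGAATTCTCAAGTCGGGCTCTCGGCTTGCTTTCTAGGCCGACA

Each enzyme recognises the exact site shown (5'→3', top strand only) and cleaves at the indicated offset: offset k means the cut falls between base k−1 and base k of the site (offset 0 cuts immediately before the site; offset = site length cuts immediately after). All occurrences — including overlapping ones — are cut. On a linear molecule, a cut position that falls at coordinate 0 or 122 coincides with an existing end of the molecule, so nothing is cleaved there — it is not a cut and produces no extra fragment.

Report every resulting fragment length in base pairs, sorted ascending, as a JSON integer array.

Scan for sites:
  BxoI GCTTGCT/5: at [35, 42, 102] ⇒ [40, 47, 107]
  HnxV TCTC/3: at [18, 31, 48, 50, 52, 60, 84, 97] ⇒ [21, 34, 51, 53, 55, 63, 87, 100]
  OquII TCGAGG/6: at [54] ⇒ [60]
  GruII AAGTCG/2: at [0, 22, 74, 88] ⇒ [2, 24, 76, 90]

All cut coordinates (distinct, sorted): [2, 21, 24, 34, 40, 47, 51, 53, 55, 60, 63, 76, 87, 90, 100, 107]

Fragment lengths:
  [0,2): 2 bp
  [2,21): 19 bp
  [21,24): 3 bp
  [24,34): 10 bp
  [34,40): 6 bp
  [40,47): 7 bp
  [47,51): 4 bp
  [51,53): 2 bp
  [53,55): 2 bp
  [55,60): 5 bp
  [60,63): 3 bp
  [63,76): 13 bp
  [76,87): 11 bp
  [87,90): 3 bp
  [90,100): 10 bp
  [100,107): 7 bp
  [107,122): 15 bp

[2,2,2,3,3,3,4,5,6,7,7,10,10,11,13,15,19]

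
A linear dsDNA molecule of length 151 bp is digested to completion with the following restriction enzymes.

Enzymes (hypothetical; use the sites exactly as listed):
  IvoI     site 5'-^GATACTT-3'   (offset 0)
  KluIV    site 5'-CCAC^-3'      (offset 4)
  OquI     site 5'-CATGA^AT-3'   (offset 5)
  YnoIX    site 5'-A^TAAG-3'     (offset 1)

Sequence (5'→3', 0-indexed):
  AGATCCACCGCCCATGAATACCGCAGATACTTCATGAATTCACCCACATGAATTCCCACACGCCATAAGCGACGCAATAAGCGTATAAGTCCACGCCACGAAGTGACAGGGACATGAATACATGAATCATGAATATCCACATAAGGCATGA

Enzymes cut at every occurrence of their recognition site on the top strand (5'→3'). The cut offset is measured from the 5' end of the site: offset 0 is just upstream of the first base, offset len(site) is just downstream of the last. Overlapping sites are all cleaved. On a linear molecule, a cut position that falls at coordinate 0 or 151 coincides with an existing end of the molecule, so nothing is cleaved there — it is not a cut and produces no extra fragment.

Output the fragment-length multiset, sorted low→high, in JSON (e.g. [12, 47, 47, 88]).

[1,4,5,6,7,8,8,8,8,8,8,9,9,10,10,12,12,18]

Site scan:
  IvoI GATACTT/0: at [25] ⇒ [25]
  KluIV CCAC/4: at [4, 43, 55, 90, 95, 136] ⇒ [8, 47, 59, 94, 99, 140]
  OquI CATGAAT/5: at [12, 32, 46, 112, 120, 127] ⇒ [17, 37, 51, 117, 125, 132]
  YnoIX ATAAG/1: at [64, 76, 84, 140] ⇒ [65, 77, 85, 141]

All cut coordinates (distinct, sorted): [8, 17, 25, 37, 47, 51, 59, 65, 77, 85, 94, 99, 117, 125, 132, 140, 141]

Fragment lengths:
  [0,8): 8 bp
  [8,17): 9 bp
  [17,25): 8 bp
  [25,37): 12 bp
  [37,47): 10 bp
  [47,51): 4 bp
  [51,59): 8 bp
  [59,65): 6 bp
  [65,77): 12 bp
  [77,85): 8 bp
  [85,94): 9 bp
  [94,99): 5 bp
  [99,117): 18 bp
  [117,125): 8 bp
  [125,132): 7 bp
  [132,140): 8 bp
  [140,141): 1 bp
  [141,151): 10 bp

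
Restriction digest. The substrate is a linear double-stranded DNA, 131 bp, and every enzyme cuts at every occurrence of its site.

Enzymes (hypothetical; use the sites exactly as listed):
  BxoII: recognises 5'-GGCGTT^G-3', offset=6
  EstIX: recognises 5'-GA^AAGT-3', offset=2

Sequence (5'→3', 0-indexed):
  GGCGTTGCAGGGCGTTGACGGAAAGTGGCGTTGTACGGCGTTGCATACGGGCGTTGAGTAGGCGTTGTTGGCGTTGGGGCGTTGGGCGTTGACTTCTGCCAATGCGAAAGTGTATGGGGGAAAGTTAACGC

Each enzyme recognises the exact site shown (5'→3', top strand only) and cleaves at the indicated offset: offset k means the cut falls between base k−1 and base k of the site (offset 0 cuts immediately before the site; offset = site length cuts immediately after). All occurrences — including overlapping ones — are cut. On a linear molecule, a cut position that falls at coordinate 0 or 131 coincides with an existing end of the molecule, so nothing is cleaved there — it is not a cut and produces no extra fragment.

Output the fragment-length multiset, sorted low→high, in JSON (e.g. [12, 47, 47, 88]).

Per-enzyme occurrences:
  BxoII GGCGTTG/6: at [0, 10, 26, 36, 49, 60, 69, 77, 84] ⇒ [6, 16, 32, 42, 55, 66, 75, 83, 90]
  EstIX GAAAGT/2: at [20, 105, 119] ⇒ [22, 107, 121]

Pooled cuts: [6, 16, 22, 32, 42, 55, 66, 75, 83, 90, 107, 121]

Fragment lengths:
  [0,6): 6 bp
  [6,16): 10 bp
  [16,22): 6 bp
  [22,32): 10 bp
  [32,42): 10 bp
  [42,55): 13 bp
  [55,66): 11 bp
  [66,75): 9 bp
  [75,83): 8 bp
  [83,90): 7 bp
  [90,107): 17 bp
  [107,121): 14 bp
  [121,131): 10 bp

[6,6,7,8,9,10,10,10,10,11,13,14,17]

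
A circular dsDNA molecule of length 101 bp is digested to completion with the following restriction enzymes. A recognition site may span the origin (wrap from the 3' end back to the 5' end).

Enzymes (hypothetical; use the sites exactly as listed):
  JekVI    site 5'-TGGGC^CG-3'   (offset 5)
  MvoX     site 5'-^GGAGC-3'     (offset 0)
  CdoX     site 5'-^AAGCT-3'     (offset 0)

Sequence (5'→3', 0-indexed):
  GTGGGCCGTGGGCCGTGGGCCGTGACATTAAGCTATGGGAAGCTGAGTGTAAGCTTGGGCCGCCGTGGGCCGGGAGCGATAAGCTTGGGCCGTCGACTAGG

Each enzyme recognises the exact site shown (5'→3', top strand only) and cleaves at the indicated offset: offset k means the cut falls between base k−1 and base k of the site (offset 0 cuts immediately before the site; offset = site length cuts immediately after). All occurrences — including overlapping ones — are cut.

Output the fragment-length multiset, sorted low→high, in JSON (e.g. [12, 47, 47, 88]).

Site scan:
  JekVI TGGGCCG/5: at [1, 8, 15, 55, 65, 85] ⇒ [6, 13, 20, 60, 70, 90]
  MvoX GGAGC/0: at [72] ⇒ [72]
  CdoX AAGCT/0: at [29, 39, 50, 80] ⇒ [29, 39, 50, 80]

All cut coordinates (distinct, sorted): [6, 13, 20, 29, 39, 50, 60, 70, 72, 80, 90]

Fragments:
  6→13: 7 bp
  13→20: 7 bp
  20→29: 9 bp
  29→39: 10 bp
  39→50: 11 bp
  50→60: 10 bp
  60→70: 10 bp
  70→72: 2 bp
  72→80: 8 bp
  80→90: 10 bp
  90→6 (wrap): 101-90+6 = 17 bp

[2,7,7,8,9,10,10,10,10,11,17]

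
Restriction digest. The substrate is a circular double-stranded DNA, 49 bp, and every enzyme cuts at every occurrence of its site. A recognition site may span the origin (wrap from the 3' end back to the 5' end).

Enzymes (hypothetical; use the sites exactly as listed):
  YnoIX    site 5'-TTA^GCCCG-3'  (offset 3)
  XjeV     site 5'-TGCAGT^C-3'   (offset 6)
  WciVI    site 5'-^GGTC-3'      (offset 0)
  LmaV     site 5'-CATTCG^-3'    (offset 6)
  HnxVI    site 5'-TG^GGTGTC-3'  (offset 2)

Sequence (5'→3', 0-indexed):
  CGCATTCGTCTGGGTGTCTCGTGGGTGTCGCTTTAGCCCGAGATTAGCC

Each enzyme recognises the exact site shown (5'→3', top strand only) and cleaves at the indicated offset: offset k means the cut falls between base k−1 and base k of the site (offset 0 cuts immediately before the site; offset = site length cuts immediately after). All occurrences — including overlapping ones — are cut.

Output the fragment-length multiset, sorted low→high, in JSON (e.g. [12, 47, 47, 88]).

[4,11,11,11,12]

Site scan:
  YnoIX TTAGCCCG/3: at [32, 43] ⇒ [35, 46]
  XjeV (TGCAGTC, off=6): no sites
  WciVI (GGTC, off=0): no sites
  LmaV CATTCG/6: at [2] ⇒ [8]
  HnxVI TGGGTGTC/2: at [10, 21] ⇒ [12, 23]

Pooled cuts: [8, 12, 23, 35, 46]

Fragment lengths:
  8→12: 4 bp
  12→23: 11 bp
  23→35: 12 bp
  35→46: 11 bp
  46→8 (wrap): 49-46+8 = 11 bp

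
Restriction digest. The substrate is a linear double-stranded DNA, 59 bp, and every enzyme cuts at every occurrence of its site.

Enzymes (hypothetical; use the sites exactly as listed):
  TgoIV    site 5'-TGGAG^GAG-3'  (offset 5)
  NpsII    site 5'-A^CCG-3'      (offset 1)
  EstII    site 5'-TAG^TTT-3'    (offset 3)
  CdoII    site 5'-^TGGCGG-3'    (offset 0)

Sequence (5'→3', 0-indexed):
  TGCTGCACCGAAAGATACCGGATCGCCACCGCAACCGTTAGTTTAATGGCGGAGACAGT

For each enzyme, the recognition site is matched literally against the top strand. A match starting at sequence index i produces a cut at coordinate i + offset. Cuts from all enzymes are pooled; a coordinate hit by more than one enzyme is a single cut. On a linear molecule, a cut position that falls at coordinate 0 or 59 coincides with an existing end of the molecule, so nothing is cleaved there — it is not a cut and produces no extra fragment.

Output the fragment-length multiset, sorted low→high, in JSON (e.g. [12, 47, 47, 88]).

[5,6,7,7,10,11,13]

Scan for sites:
  TgoIV (TGGAGGAG, off=5): no sites
  NpsII ACCG/1: at [6, 16, 27, 33] ⇒ [7, 17, 28, 34]
  EstII TAGTTT/3: at [38] ⇒ [41]
  CdoII TGGCGG/0: at [46] ⇒ [46]

All cut coordinates (distinct, sorted): [7, 17, 28, 34, 41, 46]

Fragments:
  [0,7): 7 bp
  [7,17): 10 bp
  [17,28): 11 bp
  [28,34): 6 bp
  [34,41): 7 bp
  [41,46): 5 bp
  [46,59): 13 bp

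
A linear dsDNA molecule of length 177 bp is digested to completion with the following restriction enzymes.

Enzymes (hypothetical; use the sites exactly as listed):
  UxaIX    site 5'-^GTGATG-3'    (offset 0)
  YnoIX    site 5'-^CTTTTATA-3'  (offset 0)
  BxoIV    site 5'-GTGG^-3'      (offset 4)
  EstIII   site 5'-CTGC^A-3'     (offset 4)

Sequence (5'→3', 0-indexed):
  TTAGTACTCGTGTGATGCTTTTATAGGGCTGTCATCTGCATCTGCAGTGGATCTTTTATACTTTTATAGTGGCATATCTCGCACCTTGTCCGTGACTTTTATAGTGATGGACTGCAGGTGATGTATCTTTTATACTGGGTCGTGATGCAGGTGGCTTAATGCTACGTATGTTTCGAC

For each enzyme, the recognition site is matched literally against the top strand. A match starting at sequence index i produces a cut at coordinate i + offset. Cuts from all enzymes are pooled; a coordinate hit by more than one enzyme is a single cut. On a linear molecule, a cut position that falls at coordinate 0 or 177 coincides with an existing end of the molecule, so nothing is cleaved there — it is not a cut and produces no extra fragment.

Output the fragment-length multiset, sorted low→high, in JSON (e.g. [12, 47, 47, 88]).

Scan for sites:
  UxaIX (GTGATG, off=0): starts [11, 103, 117, 141] → cuts [11, 103, 117, 141]
  YnoIX (CTTTTATA, off=0): starts [17, 52, 60, 95, 126] → cuts [17, 52, 60, 95, 126]
  BxoIV (GTGG, off=4): starts [46, 68, 150] → cuts [50, 72, 154]
  EstIII (CTGCA, off=4): starts [35, 41, 111] → cuts [39, 45, 115]

Pooled cuts: [11, 17, 39, 45, 50, 52, 60, 72, 95, 103, 115, 117, 126, 141, 154]

Fragments:
  [0,11): 11 bp
  [11,17): 6 bp
  [17,39): 22 bp
  [39,45): 6 bp
  [45,50): 5 bp
  [50,52): 2 bp
  [52,60): 8 bp
  [60,72): 12 bp
  [72,95): 23 bp
  [95,103): 8 bp
  [103,115): 12 bp
  [115,117): 2 bp
  [117,126): 9 bp
  [126,141): 15 bp
  [141,154): 13 bp
  [154,177): 23 bp

[2,2,5,6,6,8,8,9,11,12,12,13,15,22,23,23]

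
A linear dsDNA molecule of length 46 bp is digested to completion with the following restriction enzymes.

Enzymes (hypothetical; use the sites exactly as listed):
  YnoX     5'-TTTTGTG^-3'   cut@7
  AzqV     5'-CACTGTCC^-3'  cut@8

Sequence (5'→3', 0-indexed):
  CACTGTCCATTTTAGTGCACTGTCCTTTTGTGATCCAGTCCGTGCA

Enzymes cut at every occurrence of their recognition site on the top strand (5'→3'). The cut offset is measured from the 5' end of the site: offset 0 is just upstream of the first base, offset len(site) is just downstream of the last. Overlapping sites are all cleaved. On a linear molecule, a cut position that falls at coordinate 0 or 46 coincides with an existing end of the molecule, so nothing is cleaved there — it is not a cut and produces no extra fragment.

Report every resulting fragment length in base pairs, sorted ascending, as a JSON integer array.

[7,8,14,17]

Site scan:
  YnoX (TTTTGTG, off=7): starts [25] → cuts [32]
  AzqV (CACTGTCC, off=8): starts [0, 17] → cuts [8, 25]

Pooled cuts: [8, 25, 32]

Fragments:
  [0,8): 8 bp
  [8,25): 17 bp
  [25,32): 7 bp
  [32,46): 14 bp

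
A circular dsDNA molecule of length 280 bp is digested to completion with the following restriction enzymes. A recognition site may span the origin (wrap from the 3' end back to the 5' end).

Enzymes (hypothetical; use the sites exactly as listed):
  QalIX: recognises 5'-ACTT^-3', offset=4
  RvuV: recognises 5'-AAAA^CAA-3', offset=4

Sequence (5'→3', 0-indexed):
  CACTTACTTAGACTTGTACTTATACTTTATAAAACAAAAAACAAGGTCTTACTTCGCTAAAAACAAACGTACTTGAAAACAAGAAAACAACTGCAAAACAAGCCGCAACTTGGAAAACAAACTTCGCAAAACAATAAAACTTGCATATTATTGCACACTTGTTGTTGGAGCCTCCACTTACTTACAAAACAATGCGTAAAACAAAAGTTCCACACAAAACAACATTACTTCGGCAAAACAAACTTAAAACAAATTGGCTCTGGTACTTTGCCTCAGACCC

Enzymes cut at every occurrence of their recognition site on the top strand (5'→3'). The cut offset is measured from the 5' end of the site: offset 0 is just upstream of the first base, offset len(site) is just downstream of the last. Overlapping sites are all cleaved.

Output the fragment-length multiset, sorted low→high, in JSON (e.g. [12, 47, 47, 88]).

Scan for sites:
  QalIX (ACTT, off=4): starts [1, 5, 11, 17, 23, 50, 70, 107, 120, 138, 156, 175, 179, 226, 241, 264] → cuts [5, 9, 15, 21, 27, 54, 74, 111, 124, 142, 160, 179, 183, 230, 245, 268]
  RvuV (AAAACAA, off=4): starts [30, 37, 59, 75, 83, 94, 113, 127, 185, 197, 215, 234, 245] → cuts [34, 41, 63, 79, 87, 98, 117, 131, 189, 201, 219, 238, 249]

All cut coordinates (distinct, sorted): [5, 9, 15, 21, 27, 34, 41, 54, 63, 74, 79, 87, 98, 111, 117, 124, 131, 142, 160, 179, 183, 189, 201, 219, 230, 238, 245, 249, 268]

Fragments:
  5→9: 4 bp
  9→15: 6 bp
  15→21: 6 bp
  21→27: 6 bp
  27→34: 7 bp
  34→41: 7 bp
  41→54: 13 bp
  54→63: 9 bp
  63→74: 11 bp
  74→79: 5 bp
  79→87: 8 bp
  87→98: 11 bp
  98→111: 13 bp
  111→117: 6 bp
  117→124: 7 bp
  124→131: 7 bp
  131→142: 11 bp
  142→160: 18 bp
  160→179: 19 bp
  179→183: 4 bp
  183→189: 6 bp
  189→201: 12 bp
  201→219: 18 bp
  219→230: 11 bp
  230→238: 8 bp
  238→245: 7 bp
  245→249: 4 bp
  249→268: 19 bp
  268→5 (wrap): 280-268+5 = 17 bp

[4,4,4,5,6,6,6,6,6,7,7,7,7,7,8,8,9,11,11,11,11,12,13,13,17,18,18,19,19]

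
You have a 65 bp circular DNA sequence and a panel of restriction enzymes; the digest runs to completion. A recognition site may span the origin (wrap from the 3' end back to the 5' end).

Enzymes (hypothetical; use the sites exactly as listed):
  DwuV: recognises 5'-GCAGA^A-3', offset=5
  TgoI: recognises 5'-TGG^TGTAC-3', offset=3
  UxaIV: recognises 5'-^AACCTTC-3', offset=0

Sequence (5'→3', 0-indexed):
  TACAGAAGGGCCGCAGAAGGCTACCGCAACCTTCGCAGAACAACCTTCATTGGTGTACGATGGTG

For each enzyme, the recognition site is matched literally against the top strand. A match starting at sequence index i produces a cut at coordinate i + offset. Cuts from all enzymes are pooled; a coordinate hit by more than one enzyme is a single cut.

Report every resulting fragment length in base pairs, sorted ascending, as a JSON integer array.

[2,10,10,12,12,19]

Scan for sites:
  DwuV GCAGAA/5: at [12, 34] ⇒ [17, 39]
  TgoI TGGTGTAC/3: at [50, 60] ⇒ [53, 63]
  UxaIV AACCTTC/0: at [27, 41] ⇒ [27, 41]

Pooled cuts: [17, 27, 39, 41, 53, 63]

Fragments:
  17→27: 10 bp
  27→39: 12 bp
  39→41: 2 bp
  41→53: 12 bp
  53→63: 10 bp
  63→17 (wrap): 65-63+17 = 19 bp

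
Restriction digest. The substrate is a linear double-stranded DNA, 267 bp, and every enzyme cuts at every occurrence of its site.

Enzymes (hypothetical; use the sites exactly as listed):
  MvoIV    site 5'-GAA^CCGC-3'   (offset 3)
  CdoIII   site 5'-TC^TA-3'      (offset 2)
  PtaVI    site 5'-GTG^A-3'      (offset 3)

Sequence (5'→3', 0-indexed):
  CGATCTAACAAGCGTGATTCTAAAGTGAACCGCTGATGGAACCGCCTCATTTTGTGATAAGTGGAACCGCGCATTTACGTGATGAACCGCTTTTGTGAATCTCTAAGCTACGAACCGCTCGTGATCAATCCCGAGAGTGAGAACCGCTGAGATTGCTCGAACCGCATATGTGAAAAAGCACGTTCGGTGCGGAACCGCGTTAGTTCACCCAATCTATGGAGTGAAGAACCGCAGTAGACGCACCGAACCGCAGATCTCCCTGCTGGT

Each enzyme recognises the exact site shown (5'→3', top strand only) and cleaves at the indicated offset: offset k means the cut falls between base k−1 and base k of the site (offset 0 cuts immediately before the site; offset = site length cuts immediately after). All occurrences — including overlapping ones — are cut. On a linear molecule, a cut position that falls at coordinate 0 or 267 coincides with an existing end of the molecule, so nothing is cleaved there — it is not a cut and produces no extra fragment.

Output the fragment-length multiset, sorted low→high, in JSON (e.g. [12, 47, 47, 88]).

[2,4,4,5,5,5,6,7,9,9,10,11,11,11,11,12,15,15,16,18,19,20,20,22]

Site scan:
  MvoIV GAACCGC/3: at [26, 38, 63, 83, 111, 140, 158, 191, 225, 244] ⇒ [29, 41, 66, 86, 114, 143, 161, 194, 228, 247]
  CdoIII TCTA/2: at [3, 18, 101, 212] ⇒ [5, 20, 103, 214]
  PtaVI GTGA/3: at [13, 24, 53, 78, 94, 120, 136, 169, 220] ⇒ [16, 27, 56, 81, 97, 123, 139, 172, 223]

Pooled cuts: [5, 16, 20, 27, 29, 41, 56, 66, 81, 86, 97, 103, 114, 123, 139, 143, 161, 172, 194, 214, 223, 228, 247]

Fragments:
  [0,5): 5 bp
  [5,16): 11 bp
  [16,20): 4 bp
  [20,27): 7 bp
  [27,29): 2 bp
  [29,41): 12 bp
  [41,56): 15 bp
  [56,66): 10 bp
  [66,81): 15 bp
  [81,86): 5 bp
  [86,97): 11 bp
  [97,103): 6 bp
  [103,114): 11 bp
  [114,123): 9 bp
  [123,139): 16 bp
  [139,143): 4 bp
  [143,161): 18 bp
  [161,172): 11 bp
  [172,194): 22 bp
  [194,214): 20 bp
  [214,223): 9 bp
  [223,228): 5 bp
  [228,247): 19 bp
  [247,267): 20 bp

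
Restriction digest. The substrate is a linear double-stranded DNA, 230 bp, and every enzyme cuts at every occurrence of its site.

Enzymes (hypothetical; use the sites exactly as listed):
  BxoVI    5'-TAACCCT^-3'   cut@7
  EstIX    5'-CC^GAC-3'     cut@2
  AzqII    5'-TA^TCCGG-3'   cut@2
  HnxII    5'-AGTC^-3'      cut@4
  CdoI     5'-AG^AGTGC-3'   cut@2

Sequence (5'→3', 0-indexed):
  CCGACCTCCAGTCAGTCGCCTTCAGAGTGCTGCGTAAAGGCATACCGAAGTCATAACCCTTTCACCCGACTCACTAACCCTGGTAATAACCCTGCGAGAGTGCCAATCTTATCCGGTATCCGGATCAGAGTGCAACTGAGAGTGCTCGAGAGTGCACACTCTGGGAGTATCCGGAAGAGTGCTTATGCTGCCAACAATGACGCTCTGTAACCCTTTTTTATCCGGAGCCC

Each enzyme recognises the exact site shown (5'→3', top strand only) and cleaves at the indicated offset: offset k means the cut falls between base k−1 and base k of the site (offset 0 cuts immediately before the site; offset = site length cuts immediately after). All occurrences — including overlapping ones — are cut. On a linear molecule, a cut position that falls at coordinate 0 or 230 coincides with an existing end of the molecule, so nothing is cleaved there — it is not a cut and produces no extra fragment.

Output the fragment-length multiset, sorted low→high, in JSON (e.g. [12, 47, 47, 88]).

Site scan:
  BxoVI (TAACCCT, off=7): starts [53, 74, 86, 207] → cuts [60, 81, 93, 214]
  EstIX (CCGAC, off=2): starts [0, 65] → cuts [2, 67]
  AzqII (TATCCGG, off=2): starts [109, 116, 167, 218] → cuts [111, 118, 169, 220]
  HnxII (AGTC, off=4): starts [9, 13, 48] → cuts [13, 17, 52]
  CdoI (AGAGTGC, off=2): starts [23, 96, 126, 138, 148, 175] → cuts [25, 98, 128, 140, 150, 177]

Pooled cuts: [2, 13, 17, 25, 52, 60, 67, 81, 93, 98, 111, 118, 128, 140, 150, 169, 177, 214, 220]

Fragments:
  [0,2): 2 bp
  [2,13): 11 bp
  [13,17): 4 bp
  [17,25): 8 bp
  [25,52): 27 bp
  [52,60): 8 bp
  [60,67): 7 bp
  [67,81): 14 bp
  [81,93): 12 bp
  [93,98): 5 bp
  [98,111): 13 bp
  [111,118): 7 bp
  [118,128): 10 bp
  [128,140): 12 bp
  [140,150): 10 bp
  [150,169): 19 bp
  [169,177): 8 bp
  [177,214): 37 bp
  [214,220): 6 bp
  [220,230): 10 bp

[2,4,5,6,7,7,8,8,8,10,10,10,11,12,12,13,14,19,27,37]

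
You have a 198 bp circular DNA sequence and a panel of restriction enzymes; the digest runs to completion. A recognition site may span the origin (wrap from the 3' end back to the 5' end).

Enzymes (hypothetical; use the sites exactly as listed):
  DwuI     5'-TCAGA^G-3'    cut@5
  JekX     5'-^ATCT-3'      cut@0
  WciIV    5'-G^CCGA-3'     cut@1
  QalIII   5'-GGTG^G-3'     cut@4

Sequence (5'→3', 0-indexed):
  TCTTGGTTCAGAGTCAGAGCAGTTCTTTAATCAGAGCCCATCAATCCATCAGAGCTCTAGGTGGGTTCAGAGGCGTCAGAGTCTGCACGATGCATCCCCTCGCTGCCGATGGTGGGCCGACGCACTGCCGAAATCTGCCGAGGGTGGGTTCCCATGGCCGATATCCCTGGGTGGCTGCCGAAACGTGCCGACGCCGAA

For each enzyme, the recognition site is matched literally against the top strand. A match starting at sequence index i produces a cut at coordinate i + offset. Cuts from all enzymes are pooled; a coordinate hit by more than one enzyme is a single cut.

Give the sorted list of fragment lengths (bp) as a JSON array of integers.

[2,4,4,5,5,6,6,8,9,9,9,10,10,11,11,13,16,17,18,25]

Per-enzyme occurrences:
  DwuI TCAGAG/5: at [7, 13, 30, 48, 66, 75] ⇒ [12, 18, 35, 53, 71, 80]
  JekX ATCT/0: at [132, 197] ⇒ [132, 197]
  WciIV GCCGA/1: at [104, 115, 126, 136, 156, 176, 186, 192] ⇒ [105, 116, 127, 137, 157, 177, 187, 193]
  QalIII GGTGG/4: at [59, 110, 142, 169] ⇒ [63, 114, 146, 173]

All cut coordinates (distinct, sorted): [12, 18, 35, 53, 63, 71, 80, 105, 114, 116, 127, 132, 137, 146, 157, 173, 177, 187, 193, 197]

Fragments:
  12→18: 6 bp
  18→35: 17 bp
  35→53: 18 bp
  53→63: 10 bp
  63→71: 8 bp
  71→80: 9 bp
  80→105: 25 bp
  105→114: 9 bp
  114→116: 2 bp
  116→127: 11 bp
  127→132: 5 bp
  132→137: 5 bp
  137→146: 9 bp
  146→157: 11 bp
  157→173: 16 bp
  173→177: 4 bp
  177→187: 10 bp
  187→193: 6 bp
  193→197: 4 bp
  197→12 (wrap): 198-197+12 = 13 bp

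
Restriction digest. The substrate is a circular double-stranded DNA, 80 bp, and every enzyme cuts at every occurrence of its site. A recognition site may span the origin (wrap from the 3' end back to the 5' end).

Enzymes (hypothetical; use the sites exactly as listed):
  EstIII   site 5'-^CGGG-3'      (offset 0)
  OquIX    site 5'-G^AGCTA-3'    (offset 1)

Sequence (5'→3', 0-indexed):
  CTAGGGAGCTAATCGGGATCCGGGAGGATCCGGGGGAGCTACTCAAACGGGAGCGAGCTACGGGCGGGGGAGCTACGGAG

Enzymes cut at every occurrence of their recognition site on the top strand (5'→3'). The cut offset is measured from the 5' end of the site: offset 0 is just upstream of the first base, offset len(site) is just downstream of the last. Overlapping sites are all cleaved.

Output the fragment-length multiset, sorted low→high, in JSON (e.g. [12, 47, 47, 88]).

Site scan:
  EstIII CGGG/0: at [13, 20, 30, 47, 60, 64] ⇒ [13, 20, 30, 47, 60, 64]
  OquIX GAGCTA/1: at [5, 35, 54, 69, 77] ⇒ [6, 36, 55, 70, 78]

All cut coordinates (distinct, sorted): [6, 13, 20, 30, 36, 47, 55, 60, 64, 70, 78]

Fragment lengths:
  6→13: 7 bp
  13→20: 7 bp
  20→30: 10 bp
  30→36: 6 bp
  36→47: 11 bp
  47→55: 8 bp
  55→60: 5 bp
  60→64: 4 bp
  64→70: 6 bp
  70→78: 8 bp
  78→6 (wrap): 80-78+6 = 8 bp

[4,5,6,6,7,7,8,8,8,10,11]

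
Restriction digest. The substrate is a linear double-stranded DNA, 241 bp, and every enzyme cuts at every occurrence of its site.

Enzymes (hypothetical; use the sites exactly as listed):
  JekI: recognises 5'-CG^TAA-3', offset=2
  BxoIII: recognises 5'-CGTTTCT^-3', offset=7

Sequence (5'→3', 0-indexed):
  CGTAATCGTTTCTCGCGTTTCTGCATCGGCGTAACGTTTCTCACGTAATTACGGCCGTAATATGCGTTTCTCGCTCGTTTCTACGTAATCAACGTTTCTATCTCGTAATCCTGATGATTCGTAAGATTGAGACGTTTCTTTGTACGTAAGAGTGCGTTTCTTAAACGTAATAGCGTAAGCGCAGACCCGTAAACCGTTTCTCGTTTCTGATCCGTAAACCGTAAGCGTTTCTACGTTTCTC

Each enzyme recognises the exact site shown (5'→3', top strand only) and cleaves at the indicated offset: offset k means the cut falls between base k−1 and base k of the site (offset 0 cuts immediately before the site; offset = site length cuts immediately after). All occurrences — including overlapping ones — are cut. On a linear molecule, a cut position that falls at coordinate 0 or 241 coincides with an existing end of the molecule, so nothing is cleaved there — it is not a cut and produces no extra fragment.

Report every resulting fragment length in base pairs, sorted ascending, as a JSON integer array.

[1,2,3,4,6,6,6,7,7,7,8,8,9,9,10,11,11,11,12,12,14,14,14,15,16,18]

Site scan:
  JekI (CGTAA, off=2): starts [0, 29, 43, 55, 83, 103, 119, 144, 165, 173, 187, 212, 219] → cuts [2, 31, 45, 57, 85, 105, 121, 146, 167, 175, 189, 214, 221]
  BxoIII (CGTTTCT, off=7): starts [6, 15, 34, 64, 75, 92, 132, 154, 194, 201, 225, 233] → cuts [13, 22, 41, 71, 82, 99, 139, 161, 201, 208, 232, 240]

All cut coordinates (distinct, sorted): [2, 13, 22, 31, 41, 45, 57, 71, 82, 85, 99, 105, 121, 139, 146, 161, 167, 175, 189, 201, 208, 214, 221, 232, 240]

Fragments:
  [0,2): 2 bp
  [2,13): 11 bp
  [13,22): 9 bp
  [22,31): 9 bp
  [31,41): 10 bp
  [41,45): 4 bp
  [45,57): 12 bp
  [57,71): 14 bp
  [71,82): 11 bp
  [82,85): 3 bp
  [85,99): 14 bp
  [99,105): 6 bp
  [105,121): 16 bp
  [121,139): 18 bp
  [139,146): 7 bp
  [146,161): 15 bp
  [161,167): 6 bp
  [167,175): 8 bp
  [175,189): 14 bp
  [189,201): 12 bp
  [201,208): 7 bp
  [208,214): 6 bp
  [214,221): 7 bp
  [221,232): 11 bp
  [232,240): 8 bp
  [240,241): 1 bp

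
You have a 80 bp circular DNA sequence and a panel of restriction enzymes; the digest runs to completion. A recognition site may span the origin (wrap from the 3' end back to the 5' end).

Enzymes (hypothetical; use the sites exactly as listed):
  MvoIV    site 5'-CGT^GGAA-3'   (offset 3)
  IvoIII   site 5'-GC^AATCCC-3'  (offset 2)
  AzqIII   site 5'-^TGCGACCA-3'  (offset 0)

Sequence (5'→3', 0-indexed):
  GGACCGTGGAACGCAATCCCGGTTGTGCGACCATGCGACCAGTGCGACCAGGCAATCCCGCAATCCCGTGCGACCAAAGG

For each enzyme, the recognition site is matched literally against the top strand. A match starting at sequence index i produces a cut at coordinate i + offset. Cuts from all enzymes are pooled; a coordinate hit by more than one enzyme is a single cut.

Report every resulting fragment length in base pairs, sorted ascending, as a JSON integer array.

Per-enzyme occurrences:
  MvoIV CGTGGAA/3: at [4] ⇒ [7]
  IvoIII GCAATCCC/2: at [12, 51, 59] ⇒ [14, 53, 61]
  AzqIII TGCGACCA/0: at [25, 33, 42, 68] ⇒ [25, 33, 42, 68]

All cut coordinates (distinct, sorted): [7, 14, 25, 33, 42, 53, 61, 68]

Fragment lengths:
  7→14: 7 bp
  14→25: 11 bp
  25→33: 8 bp
  33→42: 9 bp
  42→53: 11 bp
  53→61: 8 bp
  61→68: 7 bp
  68→7 (wrap): 80-68+7 = 19 bp

[7,7,8,8,9,11,11,19]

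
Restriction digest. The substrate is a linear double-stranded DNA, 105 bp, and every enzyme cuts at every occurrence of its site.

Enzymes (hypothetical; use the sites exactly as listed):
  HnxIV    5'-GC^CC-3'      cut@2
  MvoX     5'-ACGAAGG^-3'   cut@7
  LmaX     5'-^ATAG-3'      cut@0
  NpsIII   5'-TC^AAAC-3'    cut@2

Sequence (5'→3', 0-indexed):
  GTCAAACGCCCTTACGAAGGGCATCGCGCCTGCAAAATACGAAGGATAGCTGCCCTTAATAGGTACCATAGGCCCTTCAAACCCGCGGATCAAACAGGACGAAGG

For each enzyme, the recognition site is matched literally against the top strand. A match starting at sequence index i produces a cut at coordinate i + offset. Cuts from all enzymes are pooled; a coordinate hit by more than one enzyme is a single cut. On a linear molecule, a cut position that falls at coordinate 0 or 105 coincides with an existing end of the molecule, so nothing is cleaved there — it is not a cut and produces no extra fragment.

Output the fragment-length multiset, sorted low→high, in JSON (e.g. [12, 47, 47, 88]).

[3,5,5,6,6,8,9,11,13,14,25]

Site scan:
  HnxIV GCCC/2: at [7, 51, 71] ⇒ [9, 53, 73]
  MvoX ACGAAGG/7: at [13, 38, 98] ⇒ [20, 45] (position 105 is a terminus of the linear molecule — no cut)
  LmaX ATAG/0: at [45, 58, 67] ⇒ [45, 58, 67]
  NpsIII TCAAAC/2: at [1, 76, 89] ⇒ [3, 78, 91]

Pooled cuts: [3, 9, 20, 45, 53, 58, 67, 73, 78, 91]

Fragments:
  [0,3): 3 bp
  [3,9): 6 bp
  [9,20): 11 bp
  [20,45): 25 bp
  [45,53): 8 bp
  [53,58): 5 bp
  [58,67): 9 bp
  [67,73): 6 bp
  [73,78): 5 bp
  [78,91): 13 bp
  [91,105): 14 bp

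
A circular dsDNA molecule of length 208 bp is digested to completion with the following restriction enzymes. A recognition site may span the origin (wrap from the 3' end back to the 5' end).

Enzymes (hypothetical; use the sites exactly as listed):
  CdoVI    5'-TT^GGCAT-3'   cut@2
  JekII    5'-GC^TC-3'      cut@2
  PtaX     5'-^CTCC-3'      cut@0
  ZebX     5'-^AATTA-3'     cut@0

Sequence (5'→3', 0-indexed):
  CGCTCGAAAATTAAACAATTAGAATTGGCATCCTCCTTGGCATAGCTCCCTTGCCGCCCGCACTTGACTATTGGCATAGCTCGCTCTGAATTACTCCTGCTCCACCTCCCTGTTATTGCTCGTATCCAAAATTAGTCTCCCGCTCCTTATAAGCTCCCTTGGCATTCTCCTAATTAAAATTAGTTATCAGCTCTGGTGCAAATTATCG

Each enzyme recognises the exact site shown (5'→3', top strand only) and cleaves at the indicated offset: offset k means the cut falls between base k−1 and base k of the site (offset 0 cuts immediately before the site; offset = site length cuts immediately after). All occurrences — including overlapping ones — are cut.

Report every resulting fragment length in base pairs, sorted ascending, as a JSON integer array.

Site scan:
  CdoVI TTGGCAT/2: at [24, 36, 70, 158] ⇒ [26, 38, 72, 160]
  JekII GCTC/2: at [1, 44, 78, 82, 98, 117, 141, 152, 189] ⇒ [3, 46, 80, 84, 100, 119, 143, 154, 191]
  PtaX CTCC/0: at [32, 45, 93, 99, 105, 136, 142, 153, 166] ⇒ [32, 45, 93, 99, 105, 136, 142, 153, 166]
  ZebX AATTA/0: at [8, 16, 88, 129, 171, 177, 200] ⇒ [8, 16, 88, 129, 171, 177, 200]

All cut coordinates (distinct, sorted): [3, 8, 16, 26, 32, 38, 45, 46, 72, 80, 84, 88, 93, 99, 100, 105, 119, 129, 136, 142, 143, 153, 154, 160, 166, 171, 177, 191, 200]

Fragments:
  3→8: 5 bp
  8→16: 8 bp
  16→26: 10 bp
  26→32: 6 bp
  32→38: 6 bp
  38→45: 7 bp
  45→46: 1 bp
  46→72: 26 bp
  72→80: 8 bp
  80→84: 4 bp
  84→88: 4 bp
  88→93: 5 bp
  93→99: 6 bp
  99→100: 1 bp
  100→105: 5 bp
  105→119: 14 bp
  119→129: 10 bp
  129→136: 7 bp
  136→142: 6 bp
  142→143: 1 bp
  143→153: 10 bp
  153→154: 1 bp
  154→160: 6 bp
  160→166: 6 bp
  166→171: 5 bp
  171→177: 6 bp
  177→191: 14 bp
  191→200: 9 bp
  200→3 (wrap): 208-200+3 = 11 bp

[1,1,1,1,4,4,5,5,5,5,6,6,6,6,6,6,6,7,7,8,8,9,10,10,10,11,14,14,26]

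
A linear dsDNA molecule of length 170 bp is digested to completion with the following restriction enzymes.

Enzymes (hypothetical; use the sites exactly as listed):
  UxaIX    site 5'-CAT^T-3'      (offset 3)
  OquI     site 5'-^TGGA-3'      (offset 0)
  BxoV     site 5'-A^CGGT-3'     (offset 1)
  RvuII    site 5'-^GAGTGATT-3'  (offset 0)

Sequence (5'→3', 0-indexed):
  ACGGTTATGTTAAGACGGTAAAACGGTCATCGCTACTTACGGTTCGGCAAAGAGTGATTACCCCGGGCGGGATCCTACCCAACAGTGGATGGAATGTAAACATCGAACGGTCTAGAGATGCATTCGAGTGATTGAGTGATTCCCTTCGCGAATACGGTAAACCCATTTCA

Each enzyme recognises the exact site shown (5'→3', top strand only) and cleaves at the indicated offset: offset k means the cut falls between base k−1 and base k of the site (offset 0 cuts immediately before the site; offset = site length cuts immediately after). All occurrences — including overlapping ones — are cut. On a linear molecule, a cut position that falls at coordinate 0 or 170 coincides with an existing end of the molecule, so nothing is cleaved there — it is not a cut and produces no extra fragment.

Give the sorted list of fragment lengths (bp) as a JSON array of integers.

Per-enzyme occurrences:
  UxaIX (CATT, off=3): starts [120, 163] → cuts [123, 166]
  OquI (TGGA, off=0): starts [85, 89] → cuts [85, 89]
  BxoV (ACGGT, off=1): starts [0, 14, 22, 38, 106, 153] → cuts [1, 15, 23, 39, 107, 154]
  RvuII (GAGTGATT, off=0): starts [51, 125, 133] → cuts [51, 125, 133]

All cut coordinates (distinct, sorted): [1, 15, 23, 39, 51, 85, 89, 107, 123, 125, 133, 154, 166]

Fragment lengths:
  [0,1): 1 bp
  [1,15): 14 bp
  [15,23): 8 bp
  [23,39): 16 bp
  [39,51): 12 bp
  [51,85): 34 bp
  [85,89): 4 bp
  [89,107): 18 bp
  [107,123): 16 bp
  [123,125): 2 bp
  [125,133): 8 bp
  [133,154): 21 bp
  [154,166): 12 bp
  [166,170): 4 bp

[1,2,4,4,8,8,12,12,14,16,16,18,21,34]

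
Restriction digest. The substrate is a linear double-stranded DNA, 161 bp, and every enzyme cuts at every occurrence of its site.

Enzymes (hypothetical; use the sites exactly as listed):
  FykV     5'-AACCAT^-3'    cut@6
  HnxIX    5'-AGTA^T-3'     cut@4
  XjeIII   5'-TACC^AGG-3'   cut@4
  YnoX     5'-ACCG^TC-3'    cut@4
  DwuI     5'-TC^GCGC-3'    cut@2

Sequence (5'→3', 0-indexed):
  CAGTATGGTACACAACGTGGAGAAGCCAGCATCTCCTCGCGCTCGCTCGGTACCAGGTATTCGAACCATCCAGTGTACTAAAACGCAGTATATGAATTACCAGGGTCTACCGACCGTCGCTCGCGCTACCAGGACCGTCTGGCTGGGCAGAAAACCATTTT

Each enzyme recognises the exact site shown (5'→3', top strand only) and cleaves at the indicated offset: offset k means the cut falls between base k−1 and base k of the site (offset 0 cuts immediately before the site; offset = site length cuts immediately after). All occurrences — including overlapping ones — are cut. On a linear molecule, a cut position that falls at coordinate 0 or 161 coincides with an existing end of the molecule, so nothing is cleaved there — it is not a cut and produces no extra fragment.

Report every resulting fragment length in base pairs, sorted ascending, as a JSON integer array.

Scan for sites:
  FykV AACCAT/6: at [63, 152] ⇒ [69, 158]
  HnxIX AGTAT/4: at [1, 86] ⇒ [5, 90]
  XjeIII TACCAGG/4: at [50, 97, 126] ⇒ [54, 101, 130]
  YnoX ACCGTC/4: at [112, 133] ⇒ [116, 137]
  DwuI TCGCGC/2: at [36, 120] ⇒ [38, 122]

All cut coordinates (distinct, sorted): [5, 38, 54, 69, 90, 101, 116, 122, 130, 137, 158]

Fragments:
  [0,5): 5 bp
  [5,38): 33 bp
  [38,54): 16 bp
  [54,69): 15 bp
  [69,90): 21 bp
  [90,101): 11 bp
  [101,116): 15 bp
  [116,122): 6 bp
  [122,130): 8 bp
  [130,137): 7 bp
  [137,158): 21 bp
  [158,161): 3 bp

[3,5,6,7,8,11,15,15,16,21,21,33]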